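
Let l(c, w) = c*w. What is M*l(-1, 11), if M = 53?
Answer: -583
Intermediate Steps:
M*l(-1, 11) = 53*(-1*11) = 53*(-11) = -583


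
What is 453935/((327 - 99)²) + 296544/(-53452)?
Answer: 2212047581/694662192 ≈ 3.1843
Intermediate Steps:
453935/((327 - 99)²) + 296544/(-53452) = 453935/(228²) + 296544*(-1/53452) = 453935/51984 - 74136/13363 = 2212047581/694662192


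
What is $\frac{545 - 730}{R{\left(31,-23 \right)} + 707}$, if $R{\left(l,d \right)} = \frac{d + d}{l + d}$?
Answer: $- \frac{148}{561} \approx -0.26381$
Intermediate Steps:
$R{\left(l,d \right)} = \frac{2 d}{d + l}$
$\frac{545 - 730}{R{\left(31,-23 \right)} + 707} = \frac{545 - 730}{2 \left(-23\right) \frac{1}{-23 + 31} + 707} = \frac{545 - 730}{2 \left(-23\right) \frac{1}{8} + 707} = - \frac{185}{2 \left(-23\right) \frac{1}{8} + 707} = - \frac{185}{- \frac{23}{4} + 707} = - \frac{185}{\frac{2805}{4}} = \left(-185\right) \frac{4}{2805} = - \frac{148}{561}$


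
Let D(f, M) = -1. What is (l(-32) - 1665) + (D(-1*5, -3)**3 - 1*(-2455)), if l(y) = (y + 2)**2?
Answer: 1689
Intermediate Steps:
l(y) = (2 + y)**2
(l(-32) - 1665) + (D(-1*5, -3)**3 - 1*(-2455)) = ((2 - 32)**2 - 1665) + ((-1)**3 - 1*(-2455)) = ((-30)**2 - 1665) + (-1 + 2455) = (900 - 1665) + 2454 = -765 + 2454 = 1689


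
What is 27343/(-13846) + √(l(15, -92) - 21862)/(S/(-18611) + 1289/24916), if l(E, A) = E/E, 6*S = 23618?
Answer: -27343/13846 - 4173405084*I*√2429/222264307 ≈ -1.9748 - 925.41*I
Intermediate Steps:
S = 11809/3 (S = (⅙)*23618 = 11809/3 ≈ 3936.3)
l(E, A) = 1
27343/(-13846) + √(l(15, -92) - 21862)/(S/(-18611) + 1289/24916) = 27343/(-13846) + √(1 - 21862)/((11809/3)/(-18611) + 1289/24916) = 27343*(-1/13846) + √(-21861)/((11809/3)*(-1/18611) + 1289*(1/24916)) = -27343/13846 + (3*I*√2429)/(-11809/55833 + 1289/24916) = -27343/13846 + (3*I*√2429)/(-222264307/1391135028) = -27343/13846 + (3*I*√2429)*(-1391135028/222264307) = -27343/13846 - 4173405084*I*√2429/222264307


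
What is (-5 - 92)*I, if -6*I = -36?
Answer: -582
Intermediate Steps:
I = 6 (I = -⅙*(-36) = 6)
(-5 - 92)*I = (-5 - 92)*6 = -97*6 = -582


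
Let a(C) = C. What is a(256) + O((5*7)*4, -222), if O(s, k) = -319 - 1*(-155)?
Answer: 92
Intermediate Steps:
O(s, k) = -164 (O(s, k) = -319 + 155 = -164)
a(256) + O((5*7)*4, -222) = 256 - 164 = 92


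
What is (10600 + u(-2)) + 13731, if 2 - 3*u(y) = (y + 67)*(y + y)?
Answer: 73255/3 ≈ 24418.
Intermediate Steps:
u(y) = ⅔ - 2*y*(67 + y)/3 (u(y) = ⅔ - (y + 67)*(y + y)/3 = ⅔ - (67 + y)*2*y/3 = ⅔ - 2*y*(67 + y)/3)
(10600 + u(-2)) + 13731 = (10600 + (⅔ - 134/3*(-2) - ⅔*(-2)²)) + 13731 = (10600 + (⅔ + 268/3 - ⅔*4)) + 13731 = (10600 + (⅔ + 268/3 - 8/3)) + 13731 = (10600 + 262/3) + 13731 = 32062/3 + 13731 = 73255/3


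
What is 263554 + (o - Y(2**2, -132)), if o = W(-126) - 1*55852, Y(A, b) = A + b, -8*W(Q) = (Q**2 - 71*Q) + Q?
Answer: 204743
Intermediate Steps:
W(Q) = -Q**2/8 + 35*Q/4 (W(Q) = -((Q**2 - 71*Q) + Q)/8 = -(Q**2 - 70*Q)/8 = -Q**2/8 + 35*Q/4)
o = -58939 (o = (1/8)*(-126)*(70 - 1*(-126)) - 1*55852 = (1/8)*(-126)*(70 + 126) - 55852 = (1/8)*(-126)*196 - 55852 = -3087 - 55852 = -58939)
263554 + (o - Y(2**2, -132)) = 263554 + (-58939 - (2**2 - 132)) = 263554 + (-58939 - (4 - 132)) = 263554 + (-58939 - 1*(-128)) = 263554 + (-58939 + 128) = 263554 - 58811 = 204743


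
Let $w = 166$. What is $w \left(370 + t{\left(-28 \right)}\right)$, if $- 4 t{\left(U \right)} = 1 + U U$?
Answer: $\frac{57685}{2} \approx 28843.0$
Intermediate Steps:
$t{\left(U \right)} = - \frac{1}{4} - \frac{U^{2}}{4}$ ($t{\left(U \right)} = - \frac{1 + U U}{4} = - \frac{1 + U^{2}}{4} = - \frac{1}{4} - \frac{U^{2}}{4}$)
$w \left(370 + t{\left(-28 \right)}\right) = 166 \left(370 - \left(\frac{1}{4} + \frac{\left(-28\right)^{2}}{4}\right)\right) = 166 \left(370 - \frac{785}{4}\right) = 166 \cdot \frac{695}{4} = \frac{57685}{2}$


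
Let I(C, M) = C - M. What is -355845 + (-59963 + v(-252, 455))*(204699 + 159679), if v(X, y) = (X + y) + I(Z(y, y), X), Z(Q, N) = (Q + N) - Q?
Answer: -21517969879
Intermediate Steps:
Z(Q, N) = N (Z(Q, N) = (N + Q) - Q = N)
v(X, y) = 2*y (v(X, y) = (X + y) + (y - X) = 2*y)
-355845 + (-59963 + v(-252, 455))*(204699 + 159679) = -355845 + (-59963 + 2*455)*(204699 + 159679) = -355845 + (-59963 + 910)*364378 = -355845 - 59053*364378 = -355845 - 21517614034 = -21517969879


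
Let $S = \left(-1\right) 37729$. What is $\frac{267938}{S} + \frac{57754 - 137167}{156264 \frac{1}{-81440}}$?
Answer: $\frac{10165269430302}{245653519} \approx 41381.0$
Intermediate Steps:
$S = -37729$
$\frac{267938}{S} + \frac{57754 - 137167}{156264 \frac{1}{-81440}} = \frac{267938}{-37729} + \frac{57754 - 137167}{156264 \frac{1}{-81440}} = 267938 \left(- \frac{1}{37729}\right) - \frac{79413}{156264 \left(- \frac{1}{81440}\right)} = - \frac{267938}{37729} - \frac{79413}{- \frac{19533}{10180}} = - \frac{267938}{37729} - - \frac{269474780}{6511} = - \frac{267938}{37729} + \frac{269474780}{6511} = \frac{10165269430302}{245653519}$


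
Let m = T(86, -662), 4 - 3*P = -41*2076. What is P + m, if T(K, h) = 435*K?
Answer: 197350/3 ≈ 65783.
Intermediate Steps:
P = 85120/3 (P = 4/3 - (-41)*2076/3 = 4/3 - ⅓*(-85116) = 4/3 + 28372 = 85120/3 ≈ 28373.)
m = 37410 (m = 435*86 = 37410)
P + m = 85120/3 + 37410 = 197350/3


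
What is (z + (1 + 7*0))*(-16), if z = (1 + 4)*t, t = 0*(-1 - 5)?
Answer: -16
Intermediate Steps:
t = 0 (t = 0*(-6) = 0)
z = 0 (z = (1 + 4)*0 = 5*0 = 0)
(z + (1 + 7*0))*(-16) = (0 + (1 + 7*0))*(-16) = (0 + (1 + 0))*(-16) = (0 + 1)*(-16) = 1*(-16) = -16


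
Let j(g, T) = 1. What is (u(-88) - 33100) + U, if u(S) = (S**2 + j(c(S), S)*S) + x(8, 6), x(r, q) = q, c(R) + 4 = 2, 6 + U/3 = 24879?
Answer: 49181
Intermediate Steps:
U = 74619 (U = -18 + 3*24879 = -18 + 74637 = 74619)
c(R) = -2 (c(R) = -4 + 2 = -2)
u(S) = 6 + S + S**2 (u(S) = (S**2 + 1*S) + 6 = (S**2 + S) + 6 = (S + S**2) + 6 = 6 + S + S**2)
(u(-88) - 33100) + U = ((6 - 88 + (-88)**2) - 33100) + 74619 = ((6 - 88 + 7744) - 33100) + 74619 = (7662 - 33100) + 74619 = -25438 + 74619 = 49181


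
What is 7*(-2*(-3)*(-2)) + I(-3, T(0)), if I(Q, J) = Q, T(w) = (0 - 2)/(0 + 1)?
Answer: -87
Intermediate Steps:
T(w) = -2 (T(w) = -2/1 = -2*1 = -2)
7*(-2*(-3)*(-2)) + I(-3, T(0)) = 7*(-2*(-3)*(-2)) - 3 = 7*(6*(-2)) - 3 = 7*(-12) - 3 = -84 - 3 = -87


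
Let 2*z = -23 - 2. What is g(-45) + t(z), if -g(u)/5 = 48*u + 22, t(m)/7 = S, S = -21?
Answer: 10543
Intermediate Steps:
z = -25/2 (z = (-23 - 2)/2 = (1/2)*(-25) = -25/2 ≈ -12.500)
t(m) = -147 (t(m) = 7*(-21) = -147)
g(u) = -110 - 240*u (g(u) = -5*(48*u + 22) = -5*(22 + 48*u) = -110 - 240*u)
g(-45) + t(z) = (-110 - 240*(-45)) - 147 = (-110 + 10800) - 147 = 10690 - 147 = 10543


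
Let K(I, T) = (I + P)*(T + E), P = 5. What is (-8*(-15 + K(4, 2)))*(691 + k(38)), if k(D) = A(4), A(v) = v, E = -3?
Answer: 133440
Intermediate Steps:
k(D) = 4
K(I, T) = (-3 + T)*(5 + I) (K(I, T) = (I + 5)*(T - 3) = (5 + I)*(-3 + T) = (-3 + T)*(5 + I))
(-8*(-15 + K(4, 2)))*(691 + k(38)) = (-8*(-15 + (-15 - 3*4 + 5*2 + 4*2)))*(691 + 4) = -8*(-15 + (-15 - 12 + 10 + 8))*695 = -8*(-15 - 9)*695 = -8*(-24)*695 = 192*695 = 133440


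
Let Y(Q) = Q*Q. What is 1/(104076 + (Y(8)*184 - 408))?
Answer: 1/115444 ≈ 8.6622e-6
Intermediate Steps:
Y(Q) = Q**2
1/(104076 + (Y(8)*184 - 408)) = 1/(104076 + (8**2*184 - 408)) = 1/(104076 + (64*184 - 408)) = 1/(104076 + (11776 - 408)) = 1/(104076 + 11368) = 1/115444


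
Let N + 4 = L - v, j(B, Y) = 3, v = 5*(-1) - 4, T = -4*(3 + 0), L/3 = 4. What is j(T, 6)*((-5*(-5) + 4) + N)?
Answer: 138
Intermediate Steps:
L = 12 (L = 3*4 = 12)
T = -12 (T = -4*3 = -12)
v = -9 (v = -5 - 4 = -9)
N = 17 (N = -4 + (12 - 1*(-9)) = -4 + (12 + 9) = -4 + 21 = 17)
j(T, 6)*((-5*(-5) + 4) + N) = 3*((-5*(-5) + 4) + 17) = 3*((25 + 4) + 17) = 3*(29 + 17) = 3*46 = 138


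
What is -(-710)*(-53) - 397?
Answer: -38027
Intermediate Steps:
-(-710)*(-53) - 397 = -355*106 - 397 = -37630 - 397 = -38027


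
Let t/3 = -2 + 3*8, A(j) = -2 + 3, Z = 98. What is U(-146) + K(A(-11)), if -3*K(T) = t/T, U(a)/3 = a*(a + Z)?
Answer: 21002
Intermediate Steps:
A(j) = 1
U(a) = 3*a*(98 + a) (U(a) = 3*(a*(a + 98)) = 3*(a*(98 + a)) = 3*a*(98 + a))
t = 66 (t = 3*(-2 + 3*8) = 3*(-2 + 24) = 3*22 = 66)
K(T) = -22/T
U(-146) + K(A(-11)) = 3*(-146)*(98 - 146) - 22/1 = 3*(-146)*(-48) - 22*1 = 21024 - 22 = 21002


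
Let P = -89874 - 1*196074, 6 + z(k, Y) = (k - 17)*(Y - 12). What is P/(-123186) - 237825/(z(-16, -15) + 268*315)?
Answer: -54487959/116759797 ≈ -0.46667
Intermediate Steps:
z(k, Y) = -6 + (-17 + k)*(-12 + Y) (z(k, Y) = -6 + (k - 17)*(Y - 12) = -6 + (-17 + k)*(-12 + Y))
P = -285948 (P = -89874 - 196074 = -285948)
P/(-123186) - 237825/(z(-16, -15) + 268*315) = -285948/(-123186) - 237825/((198 - 17*(-15) - 12*(-16) - 15*(-16)) + 268*315) = -285948*(-1/123186) - 237825/((198 + 255 + 192 + 240) + 84420) = 47658/20531 - 237825/(885 + 84420) = 47658/20531 - 237825/85305 = 47658/20531 - 237825*1/85305 = 47658/20531 - 15855/5687 = -54487959/116759797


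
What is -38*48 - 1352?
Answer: -3176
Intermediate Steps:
-38*48 - 1352 = -1824 - 1352 = -3176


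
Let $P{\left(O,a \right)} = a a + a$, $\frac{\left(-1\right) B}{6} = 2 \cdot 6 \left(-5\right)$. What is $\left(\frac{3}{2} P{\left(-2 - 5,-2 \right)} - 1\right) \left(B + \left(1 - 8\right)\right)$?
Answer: $706$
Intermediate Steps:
$B = 360$ ($B = - 6 \cdot 2 \cdot 6 \left(-5\right) = - 6 \cdot 12 \left(-5\right) = \left(-6\right) \left(-60\right) = 360$)
$P{\left(O,a \right)} = a + a^{2}$ ($P{\left(O,a \right)} = a^{2} + a = a + a^{2}$)
$\left(\frac{3}{2} P{\left(-2 - 5,-2 \right)} - 1\right) \left(B + \left(1 - 8\right)\right) = \left(\frac{3}{2} \left(- 2 \left(1 - 2\right)\right) - 1\right) \left(360 + \left(1 - 8\right)\right) = \left(3 \cdot \frac{1}{2} \left(\left(-2\right) \left(-1\right)\right) - 1\right) \left(360 + \left(1 - 8\right)\right) = \left(\frac{3}{2} \cdot 2 - 1\right) \left(360 - 7\right) = \left(3 - 1\right) 353 = 2 \cdot 353 = 706$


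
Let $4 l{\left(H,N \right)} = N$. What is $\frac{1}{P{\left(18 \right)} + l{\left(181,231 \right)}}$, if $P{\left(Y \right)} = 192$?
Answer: $\frac{4}{999} \approx 0.004004$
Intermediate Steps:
$l{\left(H,N \right)} = \frac{N}{4}$
$\frac{1}{P{\left(18 \right)} + l{\left(181,231 \right)}} = \frac{1}{192 + \frac{1}{4} \cdot 231} = \frac{1}{192 + \frac{231}{4}} = \frac{1}{\frac{999}{4}} = \frac{4}{999}$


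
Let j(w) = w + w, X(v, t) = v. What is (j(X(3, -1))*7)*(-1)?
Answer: -42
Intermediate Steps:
j(w) = 2*w
(j(X(3, -1))*7)*(-1) = ((2*3)*7)*(-1) = (6*7)*(-1) = 42*(-1) = -42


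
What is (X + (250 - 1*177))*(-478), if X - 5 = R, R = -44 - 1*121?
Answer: 41586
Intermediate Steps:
R = -165 (R = -44 - 121 = -165)
X = -160 (X = 5 - 165 = -160)
(X + (250 - 1*177))*(-478) = (-160 + (250 - 1*177))*(-478) = (-160 + (250 - 177))*(-478) = (-160 + 73)*(-478) = -87*(-478) = 41586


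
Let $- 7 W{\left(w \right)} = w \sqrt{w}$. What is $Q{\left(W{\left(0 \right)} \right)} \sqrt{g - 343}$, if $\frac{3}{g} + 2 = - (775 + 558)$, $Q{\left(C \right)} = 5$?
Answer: $\frac{2 i \sqrt{16980755}}{89} \approx 92.602 i$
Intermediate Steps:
$W{\left(w \right)} = - \frac{w^{\frac{3}{2}}}{7}$ ($W{\left(w \right)} = - \frac{w \sqrt{w}}{7} = - \frac{w^{\frac{3}{2}}}{7}$)
$g = - \frac{1}{445}$ ($g = \frac{3}{-2 - \left(775 + 558\right)} = \frac{3}{-2 - 1333} = \frac{3}{-1335} = 3 \left(- \frac{1}{1335}\right) = - \frac{1}{445} \approx -0.0022472$)
$Q{\left(W{\left(0 \right)} \right)} \sqrt{g - 343} = 5 \sqrt{- \frac{1}{445} - 343} = 5 \sqrt{- \frac{152636}{445}} = 5 \frac{2 i \sqrt{16980755}}{445} = \frac{2 i \sqrt{16980755}}{89}$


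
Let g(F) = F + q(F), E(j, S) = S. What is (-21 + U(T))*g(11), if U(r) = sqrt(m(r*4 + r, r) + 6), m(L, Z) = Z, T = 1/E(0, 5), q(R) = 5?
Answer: -336 + 16*sqrt(155)/5 ≈ -296.16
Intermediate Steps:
T = 1/5 ≈ 0.20000
g(F) = 5 + F (g(F) = F + 5 = 5 + F)
U(r) = sqrt(6 + r) (U(r) = sqrt(r + 6) = sqrt(6 + r))
(-21 + U(T))*g(11) = (-21 + sqrt(6 + 1/5))*(5 + 11) = (-21 + sqrt(31/5))*16 = (-21 + sqrt(155)/5)*16 = -336 + 16*sqrt(155)/5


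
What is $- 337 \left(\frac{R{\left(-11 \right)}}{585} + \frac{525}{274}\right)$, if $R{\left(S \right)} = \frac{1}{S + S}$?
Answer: $- \frac{569233103}{881595} \approx -645.69$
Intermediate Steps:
$R{\left(S \right)} = \frac{1}{2 S}$
$- 337 \left(\frac{R{\left(-11 \right)}}{585} + \frac{525}{274}\right) = - 337 \left(\frac{\frac{1}{2} \frac{1}{-11}}{585} + \frac{525}{274}\right) = - 337 \left(\frac{1}{2} \left(- \frac{1}{11}\right) \frac{1}{585} + 525 \cdot \frac{1}{274}\right) = - 337 \left(\left(- \frac{1}{22}\right) \frac{1}{585} + \frac{525}{274}\right) = - 337 \left(- \frac{1}{12870} + \frac{525}{274}\right) = \left(-337\right) \frac{1689119}{881595} = - \frac{569233103}{881595}$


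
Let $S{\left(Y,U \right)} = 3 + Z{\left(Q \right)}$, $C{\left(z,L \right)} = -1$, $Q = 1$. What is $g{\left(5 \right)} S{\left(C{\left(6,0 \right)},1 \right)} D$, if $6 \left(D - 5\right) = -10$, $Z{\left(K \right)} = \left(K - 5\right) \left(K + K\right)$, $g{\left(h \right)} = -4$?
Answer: $\frac{200}{3} \approx 66.667$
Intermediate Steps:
$Z{\left(K \right)} = 2 K \left(-5 + K\right)$ ($Z{\left(K \right)} = \left(-5 + K\right) 2 K = 2 K \left(-5 + K\right)$)
$D = \frac{10}{3}$ ($D = 5 + \frac{1}{6} \left(-10\right) = 5 - \frac{5}{3} = \frac{10}{3} \approx 3.3333$)
$S{\left(Y,U \right)} = -5$ ($S{\left(Y,U \right)} = 3 + 2 \cdot 1 \left(-5 + 1\right) = 3 + 2 \cdot 1 \left(-4\right) = 3 - 8 = -5$)
$g{\left(5 \right)} S{\left(C{\left(6,0 \right)},1 \right)} D = \left(-4\right) \left(-5\right) \frac{10}{3} = 20 \cdot \frac{10}{3} = \frac{200}{3}$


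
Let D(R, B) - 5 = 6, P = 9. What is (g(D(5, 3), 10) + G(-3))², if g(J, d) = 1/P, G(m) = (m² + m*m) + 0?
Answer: 26569/81 ≈ 328.01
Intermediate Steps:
D(R, B) = 11 (D(R, B) = 5 + 6 = 11)
G(m) = 2*m² (G(m) = (m² + m²) + 0 = 2*m² + 0 = 2*m²)
g(J, d) = ⅑ (g(J, d) = 1/9 = ⅑)
(g(D(5, 3), 10) + G(-3))² = (⅑ + 2*(-3)²)² = (⅑ + 2*9)² = (⅑ + 18)² = (163/9)² = 26569/81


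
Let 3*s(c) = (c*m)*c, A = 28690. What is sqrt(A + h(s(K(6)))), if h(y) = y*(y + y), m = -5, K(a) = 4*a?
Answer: sqrt(1871890) ≈ 1368.2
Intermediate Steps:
s(c) = -5*c**2/3 (s(c) = ((c*(-5))*c)/3 = ((-5*c)*c)/3 = (-5*c**2)/3 = -5*c**2/3)
h(y) = 2*y**2 (h(y) = y*(2*y) = 2*y**2)
sqrt(A + h(s(K(6)))) = sqrt(28690 + 2*(-5*(4*6)**2/3)**2) = sqrt(28690 + 2*(-5/3*24**2)**2) = sqrt(28690 + 2*(-5/3*576)**2) = sqrt(28690 + 2*(-960)**2) = sqrt(28690 + 2*921600) = sqrt(28690 + 1843200) = sqrt(1871890)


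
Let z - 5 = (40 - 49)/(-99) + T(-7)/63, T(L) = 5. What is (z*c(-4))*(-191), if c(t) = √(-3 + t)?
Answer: -684353*I*√7/693 ≈ -2612.7*I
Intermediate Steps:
z = 3583/693 (z = 5 + ((40 - 49)/(-99) + 5/63) = 5 + (-9*(-1/99) + 5*(1/63)) = 5 + (1/11 + 5/63) = 5 + 118/693 = 3583/693 ≈ 5.1703)
(z*c(-4))*(-191) = (3583*√(-3 - 4)/693)*(-191) = (3583*√(-7)/693)*(-191) = (3583*(I*√7)/693)*(-191) = (3583*I*√7/693)*(-191) = -684353*I*√7/693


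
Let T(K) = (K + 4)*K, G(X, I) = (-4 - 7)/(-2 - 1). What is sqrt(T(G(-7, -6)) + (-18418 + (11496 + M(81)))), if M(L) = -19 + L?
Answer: I*sqrt(61487)/3 ≈ 82.655*I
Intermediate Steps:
G(X, I) = 11/3 (G(X, I) = -11/(-3) = -11*(-1/3) = 11/3)
T(K) = K*(4 + K) (T(K) = (4 + K)*K = K*(4 + K))
sqrt(T(G(-7, -6)) + (-18418 + (11496 + M(81)))) = sqrt(11*(4 + 11/3)/3 + (-18418 + (11496 + (-19 + 81)))) = sqrt((11/3)*(23/3) + (-18418 + (11496 + 62))) = sqrt(253/9 + (-18418 + 11558)) = sqrt(253/9 - 6860) = sqrt(-61487/9) = I*sqrt(61487)/3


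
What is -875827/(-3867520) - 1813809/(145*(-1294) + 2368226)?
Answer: -1276279432697/2108374660480 ≈ -0.60534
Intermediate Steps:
-875827/(-3867520) - 1813809/(145*(-1294) + 2368226) = -875827*(-1/3867520) - 1813809/(-187630 + 2368226) = 875827/3867520 - 1813809/2180596 = -1276279432697/2108374660480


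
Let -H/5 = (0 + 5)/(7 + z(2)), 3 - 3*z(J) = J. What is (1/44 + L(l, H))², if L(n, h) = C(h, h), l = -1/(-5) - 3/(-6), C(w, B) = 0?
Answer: 1/1936 ≈ 0.00051653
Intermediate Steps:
z(J) = 1 - J/3
H = -75/22 (H = -5*(0 + 5)/(7 + (1 - ⅓*2)) = -25/(7 + (1 - ⅔)) = -25/(7 + ⅓) = -25/22/3 = -25*3/22 = -5*15/22 = -75/22 ≈ -3.4091)
l = 7/10 (l = -1*(-⅕) - 3*(-⅙) = ⅕ + ½ = 7/10 ≈ 0.70000)
L(n, h) = 0
(1/44 + L(l, H))² = (1/44 + 0)² = (1/44)² = 1/1936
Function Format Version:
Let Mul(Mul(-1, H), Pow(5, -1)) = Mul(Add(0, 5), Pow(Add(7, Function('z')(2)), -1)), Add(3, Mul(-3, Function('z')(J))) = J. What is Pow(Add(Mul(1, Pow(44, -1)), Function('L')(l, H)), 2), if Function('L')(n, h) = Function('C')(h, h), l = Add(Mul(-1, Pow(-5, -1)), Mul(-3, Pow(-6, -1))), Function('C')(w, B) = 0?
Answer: Rational(1, 1936) ≈ 0.00051653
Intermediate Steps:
Function('z')(J) = Add(1, Mul(Rational(-1, 3), J))
H = Rational(-75, 22) (H = Mul(-5, Mul(Add(0, 5), Pow(Add(7, Add(1, Mul(Rational(-1, 3), 2))), -1))) = Mul(-5, Mul(5, Pow(Add(7, Add(1, Rational(-2, 3))), -1))) = Mul(-5, Mul(5, Pow(Add(7, Rational(1, 3)), -1))) = Mul(-5, Mul(5, Pow(Rational(22, 3), -1))) = Mul(-5, Mul(5, Rational(3, 22))) = Mul(-5, Rational(15, 22)) = Rational(-75, 22) ≈ -3.4091)
l = Rational(7, 10) (l = Add(Mul(-1, Rational(-1, 5)), Mul(-3, Rational(-1, 6))) = Add(Rational(1, 5), Rational(1, 2)) = Rational(7, 10) ≈ 0.70000)
Function('L')(n, h) = 0
Pow(Add(Mul(1, Pow(44, -1)), Function('L')(l, H)), 2) = Pow(Add(Mul(1, Pow(44, -1)), 0), 2) = Pow(Add(Mul(1, Rational(1, 44)), 0), 2) = Pow(Add(Rational(1, 44), 0), 2) = Pow(Rational(1, 44), 2) = Rational(1, 1936)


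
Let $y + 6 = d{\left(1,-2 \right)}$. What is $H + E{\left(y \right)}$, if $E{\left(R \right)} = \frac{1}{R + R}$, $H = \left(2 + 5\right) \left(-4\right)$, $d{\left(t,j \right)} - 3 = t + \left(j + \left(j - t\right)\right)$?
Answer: $- \frac{393}{14} \approx -28.071$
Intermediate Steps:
$d{\left(t,j \right)} = 3 + 2 j$ ($d{\left(t,j \right)} = 3 + \left(t + \left(j + \left(j - t\right)\right)\right) = 3 + \left(t + \left(- t + 2 j\right)\right) = 3 + 2 j$)
$y = -7$ ($y = -6 + \left(3 + 2 \left(-2\right)\right) = -6 + \left(3 - 4\right) = -6 - 1 = -7$)
$H = -28$ ($H = 7 \left(-4\right) = -28$)
$E{\left(R \right)} = \frac{1}{2 R}$
$H + E{\left(y \right)} = -28 + \frac{1}{2 \left(-7\right)} = -28 + \frac{1}{2} \left(- \frac{1}{7}\right) = -28 - \frac{1}{14} = - \frac{393}{14}$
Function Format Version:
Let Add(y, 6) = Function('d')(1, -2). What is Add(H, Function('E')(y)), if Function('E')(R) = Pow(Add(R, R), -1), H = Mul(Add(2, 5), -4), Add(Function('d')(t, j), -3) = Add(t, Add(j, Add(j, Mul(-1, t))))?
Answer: Rational(-393, 14) ≈ -28.071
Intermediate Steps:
Function('d')(t, j) = Add(3, Mul(2, j)) (Function('d')(t, j) = Add(3, Add(t, Add(j, Add(j, Mul(-1, t))))) = Add(3, Add(t, Add(Mul(-1, t), Mul(2, j)))) = Add(3, Mul(2, j)))
y = -7 (y = Add(-6, Add(3, Mul(2, -2))) = Add(-6, Add(3, -4)) = Add(-6, -1) = -7)
H = -28 (H = Mul(7, -4) = -28)
Function('E')(R) = Mul(Rational(1, 2), Pow(R, -1)) (Function('E')(R) = Pow(Mul(2, R), -1) = Mul(Rational(1, 2), Pow(R, -1)))
Add(H, Function('E')(y)) = Add(-28, Mul(Rational(1, 2), Pow(-7, -1))) = Add(-28, Mul(Rational(1, 2), Rational(-1, 7))) = Add(-28, Rational(-1, 14)) = Rational(-393, 14)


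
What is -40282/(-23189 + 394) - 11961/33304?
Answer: 1068900733/759164680 ≈ 1.4080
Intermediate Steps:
-40282/(-23189 + 394) - 11961/33304 = -40282/(-22795) - 11961*1/33304 = -40282*(-1/22795) - 11961/33304 = 40282/22795 - 11961/33304 = 1068900733/759164680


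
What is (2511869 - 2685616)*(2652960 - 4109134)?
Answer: 253005863978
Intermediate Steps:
(2511869 - 2685616)*(2652960 - 4109134) = -173747*(-1456174) = 253005863978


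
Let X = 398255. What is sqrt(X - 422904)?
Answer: 157*I ≈ 157.0*I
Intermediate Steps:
sqrt(X - 422904) = sqrt(398255 - 422904) = sqrt(-24649) = 157*I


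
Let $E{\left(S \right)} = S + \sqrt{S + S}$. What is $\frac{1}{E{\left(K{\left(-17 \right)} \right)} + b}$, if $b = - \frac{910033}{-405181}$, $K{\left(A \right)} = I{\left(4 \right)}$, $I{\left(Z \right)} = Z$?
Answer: $\frac{1025414652017}{5091357850961} - \frac{328343285522 \sqrt{2}}{5091357850961} \approx 0.1102$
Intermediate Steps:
$K{\left(A \right)} = 4$
$b = \frac{910033}{405181}$ ($b = \left(-910033\right) \left(- \frac{1}{405181}\right) = \frac{910033}{405181} \approx 2.246$)
$E{\left(S \right)} = S + \sqrt{2} \sqrt{S}$ ($E{\left(S \right)} = S + \sqrt{2 S} = S + \sqrt{2} \sqrt{S}$)
$\frac{1}{E{\left(K{\left(-17 \right)} \right)} + b} = \frac{1}{\left(4 + \sqrt{2} \sqrt{4}\right) + \frac{910033}{405181}} = \frac{1}{\left(4 + \sqrt{2} \cdot 2\right) + \frac{910033}{405181}} = \frac{1}{\left(4 + 2 \sqrt{2}\right) + \frac{910033}{405181}} = \frac{1}{\frac{2530757}{405181} + 2 \sqrt{2}}$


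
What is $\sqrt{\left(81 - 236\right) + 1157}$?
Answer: $\sqrt{1002} \approx 31.654$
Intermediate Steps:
$\sqrt{\left(81 - 236\right) + 1157} = \sqrt{-155 + 1157} = \sqrt{1002}$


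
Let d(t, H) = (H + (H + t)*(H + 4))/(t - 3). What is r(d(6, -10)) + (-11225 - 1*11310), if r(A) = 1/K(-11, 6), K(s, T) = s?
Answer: -247886/11 ≈ -22535.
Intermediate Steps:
d(t, H) = (H + (4 + H)*(H + t))/(-3 + t) (d(t, H) = (H + (H + t)*(4 + H))/(-3 + t) = (H + (4 + H)*(H + t))/(-3 + t))
r(A) = -1/11 (r(A) = 1/(-11) = -1/11)
r(d(6, -10)) + (-11225 - 1*11310) = -1/11 + (-11225 - 1*11310) = -1/11 + (-11225 - 11310) = -1/11 - 22535 = -247886/11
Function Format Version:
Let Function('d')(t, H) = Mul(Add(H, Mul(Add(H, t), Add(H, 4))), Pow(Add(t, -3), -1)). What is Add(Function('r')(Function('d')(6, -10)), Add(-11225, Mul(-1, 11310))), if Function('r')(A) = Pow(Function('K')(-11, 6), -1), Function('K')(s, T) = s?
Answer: Rational(-247886, 11) ≈ -22535.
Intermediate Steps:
Function('d')(t, H) = Mul(Pow(Add(-3, t), -1), Add(H, Mul(Add(4, H), Add(H, t)))) (Function('d')(t, H) = Mul(Add(H, Mul(Add(H, t), Add(4, H))), Pow(Add(-3, t), -1)) = Mul(Add(H, Mul(Add(4, H), Add(H, t))), Pow(Add(-3, t), -1)) = Mul(Pow(Add(-3, t), -1), Add(H, Mul(Add(4, H), Add(H, t)))))
Function('r')(A) = Rational(-1, 11) (Function('r')(A) = Pow(-11, -1) = Rational(-1, 11))
Add(Function('r')(Function('d')(6, -10)), Add(-11225, Mul(-1, 11310))) = Add(Rational(-1, 11), Add(-11225, Mul(-1, 11310))) = Add(Rational(-1, 11), Add(-11225, -11310)) = Add(Rational(-1, 11), -22535) = Rational(-247886, 11)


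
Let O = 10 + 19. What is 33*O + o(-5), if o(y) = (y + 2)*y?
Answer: 972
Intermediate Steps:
O = 29
o(y) = y*(2 + y) (o(y) = (2 + y)*y = y*(2 + y))
33*O + o(-5) = 33*29 - 5*(2 - 5) = 957 - 5*(-3) = 957 + 15 = 972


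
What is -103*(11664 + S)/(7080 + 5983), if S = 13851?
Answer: -2628045/13063 ≈ -201.18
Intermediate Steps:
-103*(11664 + S)/(7080 + 5983) = -103*(11664 + 13851)/(7080 + 5983) = -2628045/13063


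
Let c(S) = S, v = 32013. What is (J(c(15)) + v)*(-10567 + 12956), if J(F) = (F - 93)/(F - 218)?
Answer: 15525434913/203 ≈ 7.6480e+7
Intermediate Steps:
J(F) = (-93 + F)/(-218 + F)
(J(c(15)) + v)*(-10567 + 12956) = ((-93 + 15)/(-218 + 15) + 32013)*(-10567 + 12956) = (-78/(-203) + 32013)*2389 = (-1/203*(-78) + 32013)*2389 = (78/203 + 32013)*2389 = (6498717/203)*2389 = 15525434913/203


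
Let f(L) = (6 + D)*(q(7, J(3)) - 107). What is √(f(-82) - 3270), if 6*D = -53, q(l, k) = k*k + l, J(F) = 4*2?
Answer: 12*I*√22 ≈ 56.285*I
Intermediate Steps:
J(F) = 8
q(l, k) = l + k² (q(l, k) = k² + l = l + k²)
D = -53/6 (D = (⅙)*(-53) = -53/6 ≈ -8.8333)
f(L) = 102 (f(L) = (6 - 53/6)*((7 + 8²) - 107) = -17*((7 + 64) - 107)/6 = -17*(71 - 107)/6 = -17/6*(-36) = 102)
√(f(-82) - 3270) = √(102 - 3270) = √(-3168) = 12*I*√22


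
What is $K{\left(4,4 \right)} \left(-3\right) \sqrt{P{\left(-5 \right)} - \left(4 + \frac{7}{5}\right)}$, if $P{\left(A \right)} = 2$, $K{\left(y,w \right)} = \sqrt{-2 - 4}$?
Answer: $\frac{3 \sqrt{510}}{5} \approx 13.55$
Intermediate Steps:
$K{\left(y,w \right)} = i \sqrt{6}$ ($K{\left(y,w \right)} = \sqrt{-6} = i \sqrt{6}$)
$K{\left(4,4 \right)} \left(-3\right) \sqrt{P{\left(-5 \right)} - \left(4 + \frac{7}{5}\right)} = i \sqrt{6} \left(-3\right) \sqrt{2 - \left(4 + \frac{7}{5}\right)} = - 3 i \sqrt{6} \sqrt{2 - \frac{27}{5}} = - 3 i \sqrt{6} \sqrt{- \frac{17}{5}} = - 3 i \sqrt{6} \frac{i \sqrt{85}}{5} = \frac{3 \sqrt{510}}{5}$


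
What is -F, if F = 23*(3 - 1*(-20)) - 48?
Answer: -481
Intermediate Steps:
F = 481 (F = 23*(3 + 20) - 48 = 23*23 - 48 = 529 - 48 = 481)
-F = -1*481 = -481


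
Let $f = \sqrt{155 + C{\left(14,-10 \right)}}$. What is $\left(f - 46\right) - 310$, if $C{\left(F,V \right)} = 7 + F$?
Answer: $-356 + 4 \sqrt{11} \approx -342.73$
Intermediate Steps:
$f = 4 \sqrt{11}$ ($f = \sqrt{155 + \left(7 + 14\right)} = \sqrt{155 + 21} = \sqrt{176} = 4 \sqrt{11} \approx 13.266$)
$\left(f - 46\right) - 310 = \left(4 \sqrt{11} - 46\right) - 310 = \left(-46 + 4 \sqrt{11}\right) - 310 = -356 + 4 \sqrt{11}$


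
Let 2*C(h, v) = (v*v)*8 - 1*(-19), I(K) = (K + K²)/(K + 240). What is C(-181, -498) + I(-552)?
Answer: 25767317/26 ≈ 9.9105e+5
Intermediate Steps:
I(K) = (K + K²)/(240 + K)
C(h, v) = 19/2 + 4*v² (C(h, v) = ((v*v)*8 - 1*(-19))/2 = (v²*8 + 19)/2 = (8*v² + 19)/2 = (19 + 8*v²)/2 = 19/2 + 4*v²)
C(-181, -498) + I(-552) = (19/2 + 4*(-498)²) - 552*(1 - 552)/(240 - 552) = (19/2 + 4*248004) - 552*(-551)/(-312) = (19/2 + 992016) - 552*(-1/312)*(-551) = 1984051/2 - 12673/13 = 25767317/26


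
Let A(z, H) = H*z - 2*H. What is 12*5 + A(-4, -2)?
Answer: 72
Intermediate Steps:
A(z, H) = -2*H + H*z
12*5 + A(-4, -2) = 12*5 - 2*(-2 - 4) = 60 - 2*(-6) = 60 + 12 = 72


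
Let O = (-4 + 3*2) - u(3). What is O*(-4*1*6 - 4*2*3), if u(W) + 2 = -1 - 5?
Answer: -480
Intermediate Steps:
u(W) = -8 (u(W) = -2 + (-1 - 5) = -2 - 6 = -8)
O = 10 (O = (-4 + 3*2) - 1*(-8) = (-4 + 6) + 8 = 2 + 8 = 10)
O*(-4*1*6 - 4*2*3) = 10*(-4*1*6 - 4*2*3) = 10*(-4*6 - 8*3) = 10*(-24 - 24) = 10*(-48) = -480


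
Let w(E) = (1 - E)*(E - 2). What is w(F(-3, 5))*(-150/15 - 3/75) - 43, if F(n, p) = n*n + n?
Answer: 789/5 ≈ 157.80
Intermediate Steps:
F(n, p) = n + n² (F(n, p) = n² + n = n + n²)
w(E) = (1 - E)*(-2 + E)
w(F(-3, 5))*(-150/15 - 3/75) - 43 = (-2 - (-3*(1 - 3))² + 3*(-3*(1 - 3)))*(-150/15 - 3/75) - 43 = (-2 - (-3*(-2))² + 3*(-3*(-2)))*(-150*1/15 - 3*1/75) - 43 = (-2 - 1*6² + 3*6)*(-10 - 1/25) - 43 = (-2 - 1*36 + 18)*(-251/25) - 43 = (-2 - 36 + 18)*(-251/25) - 43 = -20*(-251/25) - 43 = 1004/5 - 43 = 789/5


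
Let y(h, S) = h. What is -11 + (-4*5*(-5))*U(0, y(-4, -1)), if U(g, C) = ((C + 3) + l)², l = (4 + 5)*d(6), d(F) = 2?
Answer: 28889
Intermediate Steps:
l = 18 (l = (4 + 5)*2 = 9*2 = 18)
U(g, C) = (21 + C)² (U(g, C) = ((C + 3) + 18)² = ((3 + C) + 18)² = (21 + C)²)
-11 + (-4*5*(-5))*U(0, y(-4, -1)) = -11 + (-4*5*(-5))*(21 - 4)² = -11 - 20*(-5)*17² = -11 + 100*289 = -11 + 28900 = 28889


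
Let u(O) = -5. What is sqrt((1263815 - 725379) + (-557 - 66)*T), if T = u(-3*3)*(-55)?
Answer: sqrt(367111) ≈ 605.90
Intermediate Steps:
T = 275 (T = -5*(-55) = 275)
sqrt((1263815 - 725379) + (-557 - 66)*T) = sqrt((1263815 - 725379) + (-557 - 66)*275) = sqrt(538436 - 623*275) = sqrt(538436 - 171325) = sqrt(367111)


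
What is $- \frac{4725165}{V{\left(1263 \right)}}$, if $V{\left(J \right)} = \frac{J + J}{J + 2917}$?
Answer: $- \frac{3291864950}{421} \approx -7.8192 \cdot 10^{6}$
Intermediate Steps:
$V{\left(J \right)} = \frac{2 J}{2917 + J}$
$- \frac{4725165}{V{\left(1263 \right)}} = - \frac{4725165}{2 \cdot 1263 \frac{1}{2917 + 1263}} = - \frac{4725165}{2 \cdot 1263 \cdot \frac{1}{4180}} = - \frac{4725165}{\frac{1263}{2090}} = \left(-4725165\right) \frac{2090}{1263} = - \frac{3291864950}{421}$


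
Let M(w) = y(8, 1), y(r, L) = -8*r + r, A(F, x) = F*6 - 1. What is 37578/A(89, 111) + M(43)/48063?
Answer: 1806081566/25617579 ≈ 70.502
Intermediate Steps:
A(F, x) = -1 + 6*F (A(F, x) = 6*F - 1 = -1 + 6*F)
y(r, L) = -7*r
M(w) = -56 (M(w) = -7*8 = -56)
37578/A(89, 111) + M(43)/48063 = 37578/(-1 + 6*89) - 56/48063 = 37578/(-1 + 534) - 56*1/48063 = 37578/533 - 56/48063 = 1806081566/25617579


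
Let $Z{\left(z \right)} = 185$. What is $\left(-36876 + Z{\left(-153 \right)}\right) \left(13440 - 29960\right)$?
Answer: $606135320$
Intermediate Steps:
$\left(-36876 + Z{\left(-153 \right)}\right) \left(13440 - 29960\right) = \left(-36876 + 185\right) \left(13440 - 29960\right) = \left(-36691\right) \left(-16520\right) = 606135320$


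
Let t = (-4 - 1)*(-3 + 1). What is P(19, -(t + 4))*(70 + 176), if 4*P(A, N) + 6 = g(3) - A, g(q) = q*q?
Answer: -984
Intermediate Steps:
t = 10 (t = -5*(-2) = 10)
g(q) = q**2
P(A, N) = 3/4 - A/4 (P(A, N) = -3/2 + (3**2 - A)/4 = -3/2 + (9 - A)/4 = -3/2 + (9/4 - A/4) = 3/4 - A/4)
P(19, -(t + 4))*(70 + 176) = (3/4 - 1/4*19)*(70 + 176) = (3/4 - 19/4)*246 = -4*246 = -984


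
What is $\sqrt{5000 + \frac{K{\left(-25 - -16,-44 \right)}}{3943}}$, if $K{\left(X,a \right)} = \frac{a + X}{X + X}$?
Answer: $\frac{\sqrt{2798505237958}}{23658} \approx 70.711$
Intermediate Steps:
$K{\left(X,a \right)} = \frac{X + a}{2 X}$
$\sqrt{5000 + \frac{K{\left(-25 - -16,-44 \right)}}{3943}} = \sqrt{5000 + \frac{\frac{1}{2} \frac{1}{-25 - -16} \left(\left(-25 - -16\right) - 44\right)}{3943}} = \sqrt{5000 + \frac{\left(-25 + 16\right) - 44}{2 \left(-25 + 16\right)} \frac{1}{3943}} = \sqrt{5000 + \frac{-9 - 44}{2 \left(-9\right)} \frac{1}{3943}} = \sqrt{5000 + \frac{1}{2} \left(- \frac{1}{9}\right) \left(-53\right) \frac{1}{3943}} = \sqrt{5000 + \frac{53}{18} \cdot \frac{1}{3943}} = \sqrt{5000 + \frac{53}{70974}} = \sqrt{\frac{354870053}{70974}} = \frac{\sqrt{2798505237958}}{23658}$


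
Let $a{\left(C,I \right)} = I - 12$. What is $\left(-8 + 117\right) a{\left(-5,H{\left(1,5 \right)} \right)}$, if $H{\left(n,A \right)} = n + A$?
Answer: $-654$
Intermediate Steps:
$H{\left(n,A \right)} = A + n$
$a{\left(C,I \right)} = -12 + I$
$\left(-8 + 117\right) a{\left(-5,H{\left(1,5 \right)} \right)} = \left(-8 + 117\right) \left(-12 + \left(5 + 1\right)\right) = 109 \left(-12 + 6\right) = 109 \left(-6\right) = -654$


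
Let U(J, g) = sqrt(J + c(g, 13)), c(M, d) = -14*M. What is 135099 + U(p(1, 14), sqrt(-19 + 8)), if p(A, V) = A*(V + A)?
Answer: 135099 + sqrt(15 - 14*I*sqrt(11)) ≈ 1.351e+5 - 4.1107*I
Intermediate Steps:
p(A, V) = A*(A + V)
U(J, g) = sqrt(J - 14*g)
135099 + U(p(1, 14), sqrt(-19 + 8)) = 135099 + sqrt(1*(1 + 14) - 14*sqrt(-19 + 8)) = 135099 + sqrt(1*15 - 14*I*sqrt(11)) = 135099 + sqrt(15 - 14*I*sqrt(11))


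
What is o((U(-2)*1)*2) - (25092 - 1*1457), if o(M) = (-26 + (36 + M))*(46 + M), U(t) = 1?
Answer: -23059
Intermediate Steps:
o(M) = (10 + M)*(46 + M)
o((U(-2)*1)*2) - (25092 - 1*1457) = (460 + ((1*1)*2)² + 56*((1*1)*2)) - (25092 - 1*1457) = (460 + (1*2)² + 56*(1*2)) - (25092 - 1457) = (460 + 2² + 56*2) - 1*23635 = (460 + 4 + 112) - 23635 = 576 - 23635 = -23059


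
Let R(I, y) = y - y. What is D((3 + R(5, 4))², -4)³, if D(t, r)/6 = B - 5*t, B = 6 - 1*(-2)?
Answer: -10941048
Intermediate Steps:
R(I, y) = 0
B = 8 (B = 6 + 2 = 8)
D(t, r) = 48 - 30*t (D(t, r) = 6*(8 - 5*t) = 48 - 30*t)
D((3 + R(5, 4))², -4)³ = (48 - 30*(3 + 0)²)³ = (48 - 30*3²)³ = (48 - 30*9)³ = (48 - 270)³ = (-222)³ = -10941048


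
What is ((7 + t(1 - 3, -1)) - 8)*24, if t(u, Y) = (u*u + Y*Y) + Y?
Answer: 72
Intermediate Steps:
t(u, Y) = Y + Y² + u² (t(u, Y) = (u² + Y²) + Y = (Y² + u²) + Y = Y + Y² + u²)
((7 + t(1 - 3, -1)) - 8)*24 = ((7 + (-1 + (-1)² + (1 - 3)²)) - 8)*24 = ((7 + (-1 + 1 + (-2)²)) - 8)*24 = ((7 + (-1 + 1 + 4)) - 8)*24 = ((7 + 4) - 8)*24 = (11 - 8)*24 = 3*24 = 72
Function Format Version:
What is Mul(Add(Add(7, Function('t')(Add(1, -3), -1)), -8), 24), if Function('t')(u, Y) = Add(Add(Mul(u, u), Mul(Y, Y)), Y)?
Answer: 72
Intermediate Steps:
Function('t')(u, Y) = Add(Y, Pow(Y, 2), Pow(u, 2)) (Function('t')(u, Y) = Add(Add(Pow(u, 2), Pow(Y, 2)), Y) = Add(Add(Pow(Y, 2), Pow(u, 2)), Y) = Add(Y, Pow(Y, 2), Pow(u, 2)))
Mul(Add(Add(7, Function('t')(Add(1, -3), -1)), -8), 24) = Mul(Add(Add(7, Add(-1, Pow(-1, 2), Pow(Add(1, -3), 2))), -8), 24) = Mul(Add(Add(7, Add(-1, 1, Pow(-2, 2))), -8), 24) = Mul(Add(Add(7, Add(-1, 1, 4)), -8), 24) = Mul(Add(Add(7, 4), -8), 24) = Mul(Add(11, -8), 24) = Mul(3, 24) = 72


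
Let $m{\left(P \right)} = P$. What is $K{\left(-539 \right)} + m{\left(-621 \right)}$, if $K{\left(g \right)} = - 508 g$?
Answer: $273191$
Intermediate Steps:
$K{\left(-539 \right)} + m{\left(-621 \right)} = \left(-508\right) \left(-539\right) - 621 = 273812 - 621 = 273191$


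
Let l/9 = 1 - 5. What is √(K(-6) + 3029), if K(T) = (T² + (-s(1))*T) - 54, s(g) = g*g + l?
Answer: √2801 ≈ 52.924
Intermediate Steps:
l = -36 (l = 9*(1 - 5) = 9*(-4) = -36)
s(g) = -36 + g² (s(g) = g*g - 36 = g² - 36 = -36 + g²)
K(T) = -54 + T² + 35*T (K(T) = (T² + (-(-36 + 1²))*T) - 54 = (T² + (-(-36 + 1))*T) - 54 = (T² + (-1*(-35))*T) - 54 = (T² + 35*T) - 54 = -54 + T² + 35*T)
√(K(-6) + 3029) = √((-54 + (-6)² + 35*(-6)) + 3029) = √((-54 + 36 - 210) + 3029) = √(-228 + 3029) = √2801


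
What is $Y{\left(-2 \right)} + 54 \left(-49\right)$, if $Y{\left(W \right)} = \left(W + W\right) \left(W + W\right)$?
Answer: $-2630$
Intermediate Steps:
$Y{\left(W \right)} = 4 W^{2}$ ($Y{\left(W \right)} = 2 W 2 W = 4 W^{2}$)
$Y{\left(-2 \right)} + 54 \left(-49\right) = 4 \left(-2\right)^{2} + 54 \left(-49\right) = 4 \cdot 4 - 2646 = 16 - 2646 = -2630$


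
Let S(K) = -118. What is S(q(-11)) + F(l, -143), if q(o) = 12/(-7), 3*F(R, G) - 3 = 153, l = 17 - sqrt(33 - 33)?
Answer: -66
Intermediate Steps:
l = 17 (l = 17 - sqrt(0) = 17 - 1*0 = 17 + 0 = 17)
F(R, G) = 52 (F(R, G) = 1 + (1/3)*153 = 1 + 51 = 52)
q(o) = -12/7 (q(o) = 12*(-1/7) = -12/7)
S(q(-11)) + F(l, -143) = -118 + 52 = -66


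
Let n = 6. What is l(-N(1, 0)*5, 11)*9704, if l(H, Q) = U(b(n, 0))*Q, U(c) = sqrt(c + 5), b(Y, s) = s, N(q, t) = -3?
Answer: 106744*sqrt(5) ≈ 2.3869e+5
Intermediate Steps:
U(c) = sqrt(5 + c)
l(H, Q) = Q*sqrt(5) (l(H, Q) = sqrt(5 + 0)*Q = sqrt(5)*Q = Q*sqrt(5))
l(-N(1, 0)*5, 11)*9704 = (11*sqrt(5))*9704 = 106744*sqrt(5)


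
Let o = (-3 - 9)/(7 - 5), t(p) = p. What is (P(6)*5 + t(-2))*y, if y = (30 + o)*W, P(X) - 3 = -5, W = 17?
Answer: -4896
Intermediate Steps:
P(X) = -2 (P(X) = 3 - 5 = -2)
o = -6 (o = -12/2 = -12*1/2 = -6)
y = 408 (y = (30 - 6)*17 = 24*17 = 408)
(P(6)*5 + t(-2))*y = (-2*5 - 2)*408 = (-10 - 2)*408 = -12*408 = -4896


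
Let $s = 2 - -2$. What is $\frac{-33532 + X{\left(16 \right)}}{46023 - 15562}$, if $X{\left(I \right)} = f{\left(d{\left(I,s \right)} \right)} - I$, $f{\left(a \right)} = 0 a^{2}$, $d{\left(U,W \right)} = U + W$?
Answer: $- \frac{33548}{30461} \approx -1.1013$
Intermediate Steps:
$s = 4$ ($s = 2 + 2 = 4$)
$f{\left(a \right)} = 0$
$X{\left(I \right)} = - I$ ($X{\left(I \right)} = 0 - I = - I$)
$\frac{-33532 + X{\left(16 \right)}}{46023 - 15562} = \frac{-33532 - 16}{46023 - 15562} = \frac{-33532 - 16}{30461} = \left(-33548\right) \frac{1}{30461} = - \frac{33548}{30461}$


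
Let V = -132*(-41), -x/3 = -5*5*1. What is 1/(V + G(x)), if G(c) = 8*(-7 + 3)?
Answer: 1/5380 ≈ 0.00018587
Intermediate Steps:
x = 75 (x = -3*(-5*5) = -(-75) = -3*(-25) = 75)
G(c) = -32 (G(c) = 8*(-4) = -32)
V = 5412
1/(V + G(x)) = 1/(5412 - 32) = 1/5380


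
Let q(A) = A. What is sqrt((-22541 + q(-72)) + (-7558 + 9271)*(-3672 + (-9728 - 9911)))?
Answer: 2*I*sqrt(9988589) ≈ 6320.9*I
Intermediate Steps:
sqrt((-22541 + q(-72)) + (-7558 + 9271)*(-3672 + (-9728 - 9911))) = sqrt((-22541 - 72) + (-7558 + 9271)*(-3672 + (-9728 - 9911))) = sqrt(-22613 + 1713*(-3672 - 19639)) = sqrt(-22613 + 1713*(-23311)) = sqrt(-22613 - 39931743) = sqrt(-39954356) = 2*I*sqrt(9988589)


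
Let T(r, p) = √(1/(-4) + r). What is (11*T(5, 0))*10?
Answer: 55*√19 ≈ 239.74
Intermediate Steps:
T(r, p) = √(-¼ + r)
(11*T(5, 0))*10 = (11*(√(-1 + 4*5)/2))*10 = (11*(√(-1 + 20)/2))*10 = (11*(√19/2))*10 = (11*√19/2)*10 = 55*√19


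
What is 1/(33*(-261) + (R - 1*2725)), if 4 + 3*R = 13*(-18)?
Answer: -3/34252 ≈ -8.7586e-5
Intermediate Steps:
R = -238/3 (R = -4/3 + (13*(-18))/3 = -4/3 + (⅓)*(-234) = -4/3 - 78 = -238/3 ≈ -79.333)
1/(33*(-261) + (R - 1*2725)) = 1/(33*(-261) + (-238/3 - 1*2725)) = 1/(-8613 + (-238/3 - 2725)) = 1/(-8613 - 8413/3) = 1/(-34252/3) = -3/34252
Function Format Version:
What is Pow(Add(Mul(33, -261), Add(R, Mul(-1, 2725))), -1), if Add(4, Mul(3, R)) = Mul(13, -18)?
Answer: Rational(-3, 34252) ≈ -8.7586e-5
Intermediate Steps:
R = Rational(-238, 3) (R = Add(Rational(-4, 3), Mul(Rational(1, 3), Mul(13, -18))) = Add(Rational(-4, 3), Mul(Rational(1, 3), -234)) = Add(Rational(-4, 3), -78) = Rational(-238, 3) ≈ -79.333)
Pow(Add(Mul(33, -261), Add(R, Mul(-1, 2725))), -1) = Pow(Add(Mul(33, -261), Add(Rational(-238, 3), Mul(-1, 2725))), -1) = Pow(Add(-8613, Add(Rational(-238, 3), -2725)), -1) = Pow(Add(-8613, Rational(-8413, 3)), -1) = Pow(Rational(-34252, 3), -1) = Rational(-3, 34252)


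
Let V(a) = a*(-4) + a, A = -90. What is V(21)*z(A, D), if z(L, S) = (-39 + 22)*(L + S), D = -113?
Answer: -217413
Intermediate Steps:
V(a) = -3*a (V(a) = -4*a + a = -3*a)
z(L, S) = -17*L - 17*S (z(L, S) = -17*(L + S) = -17*L - 17*S)
V(21)*z(A, D) = (-3*21)*(-17*(-90) - 17*(-113)) = -63*(1530 + 1921) = -63*3451 = -217413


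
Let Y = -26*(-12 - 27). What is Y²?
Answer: 1028196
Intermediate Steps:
Y = 1014 (Y = -26*(-39) = 1014)
Y² = 1014² = 1028196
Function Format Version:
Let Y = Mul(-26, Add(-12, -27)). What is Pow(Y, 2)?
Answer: 1028196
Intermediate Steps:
Y = 1014 (Y = Mul(-26, -39) = 1014)
Pow(Y, 2) = Pow(1014, 2) = 1028196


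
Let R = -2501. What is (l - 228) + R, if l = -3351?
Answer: -6080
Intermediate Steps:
(l - 228) + R = (-3351 - 228) - 2501 = -3579 - 2501 = -6080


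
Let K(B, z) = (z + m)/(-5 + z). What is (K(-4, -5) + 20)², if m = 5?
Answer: 400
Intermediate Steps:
K(B, z) = (5 + z)/(-5 + z) (K(B, z) = (z + 5)/(-5 + z) = (5 + z)/(-5 + z))
(K(-4, -5) + 20)² = ((5 - 5)/(-5 - 5) + 20)² = (0/(-10) + 20)² = (-⅒*0 + 20)² = (0 + 20)² = 20² = 400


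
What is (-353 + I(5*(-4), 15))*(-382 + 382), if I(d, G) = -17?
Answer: 0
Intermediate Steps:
(-353 + I(5*(-4), 15))*(-382 + 382) = (-353 - 17)*(-382 + 382) = -370*0 = 0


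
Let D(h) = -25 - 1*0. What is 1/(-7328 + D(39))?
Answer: -1/7353 ≈ -0.00013600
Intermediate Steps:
D(h) = -25 (D(h) = -25 + 0 = -25)
1/(-7328 + D(39)) = 1/(-7328 - 25) = 1/(-7353) = -1/7353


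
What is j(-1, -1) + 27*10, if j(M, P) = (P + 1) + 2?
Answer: 272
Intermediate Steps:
j(M, P) = 3 + P (j(M, P) = (1 + P) + 2 = 3 + P)
j(-1, -1) + 27*10 = (3 - 1) + 27*10 = 2 + 270 = 272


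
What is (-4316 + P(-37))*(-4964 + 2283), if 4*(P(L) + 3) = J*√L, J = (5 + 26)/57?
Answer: 11579239 - 83111*I*√37/228 ≈ 1.1579e+7 - 2217.3*I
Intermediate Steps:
J = 31/57 (J = 31*(1/57) = 31/57 ≈ 0.54386)
P(L) = -3 + 31*√L/228 (P(L) = -3 + (31*√L/57)/4 = -3 + 31*√L/228)
(-4316 + P(-37))*(-4964 + 2283) = (-4316 + (-3 + 31*√(-37)/228))*(-4964 + 2283) = (-4316 + (-3 + 31*(I*√37)/228))*(-2681) = (-4316 + (-3 + 31*I*√37/228))*(-2681) = (-4319 + 31*I*√37/228)*(-2681) = 11579239 - 83111*I*√37/228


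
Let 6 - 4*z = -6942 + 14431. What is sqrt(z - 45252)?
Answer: I*sqrt(188491)/2 ≈ 217.08*I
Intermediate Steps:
z = -7483/4 (z = 3/2 - (-6942 + 14431)/4 = 3/2 - 1/4*7489 = 3/2 - 7489/4 = -7483/4 ≈ -1870.8)
sqrt(z - 45252) = sqrt(-7483/4 - 45252) = sqrt(-188491/4) = I*sqrt(188491)/2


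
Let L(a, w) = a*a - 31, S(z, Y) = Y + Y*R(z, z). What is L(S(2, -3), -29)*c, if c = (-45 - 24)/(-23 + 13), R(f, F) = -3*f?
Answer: 6693/5 ≈ 1338.6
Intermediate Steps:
S(z, Y) = Y - 3*Y*z (S(z, Y) = Y + Y*(-3*z) = Y - 3*Y*z)
L(a, w) = -31 + a**2 (L(a, w) = a**2 - 31 = -31 + a**2)
c = 69/10 (c = -69/(-10) = -69*(-1/10) = 69/10 ≈ 6.9000)
L(S(2, -3), -29)*c = (-31 + (-3*(1 - 3*2))**2)*(69/10) = (-31 + (-3*(1 - 6))**2)*(69/10) = (-31 + (-3*(-5))**2)*(69/10) = (-31 + 15**2)*(69/10) = (-31 + 225)*(69/10) = 194*(69/10) = 6693/5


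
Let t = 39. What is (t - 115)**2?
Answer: 5776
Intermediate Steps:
(t - 115)**2 = (39 - 115)**2 = (-76)**2 = 5776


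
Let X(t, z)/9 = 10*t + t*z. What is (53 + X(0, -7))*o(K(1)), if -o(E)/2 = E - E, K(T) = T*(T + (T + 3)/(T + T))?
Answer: 0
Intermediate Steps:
K(T) = T*(T + (3 + T)/(2*T)) (K(T) = T*(T + (3 + T)/((2*T))) = T*(T + (3 + T)*(1/(2*T))) = T*(T + (3 + T)/(2*T)))
o(E) = 0 (o(E) = -2*(E - E) = -2*0 = 0)
X(t, z) = 90*t + 9*t*z (X(t, z) = 9*(10*t + t*z) = 90*t + 9*t*z)
(53 + X(0, -7))*o(K(1)) = (53 + 9*0*(10 - 7))*0 = (53 + 9*0*3)*0 = (53 + 0)*0 = 53*0 = 0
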